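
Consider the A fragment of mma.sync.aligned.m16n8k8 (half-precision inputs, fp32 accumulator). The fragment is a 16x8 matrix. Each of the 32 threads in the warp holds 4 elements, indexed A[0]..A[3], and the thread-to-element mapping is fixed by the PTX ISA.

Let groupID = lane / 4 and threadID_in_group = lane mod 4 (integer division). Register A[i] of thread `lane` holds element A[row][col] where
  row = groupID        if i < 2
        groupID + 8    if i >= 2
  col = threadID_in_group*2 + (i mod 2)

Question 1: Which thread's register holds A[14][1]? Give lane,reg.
r=14→G=6,rhi=1  c=1→T=0,p=1
L=6*4+0=24  i=1*2+1=3

24,3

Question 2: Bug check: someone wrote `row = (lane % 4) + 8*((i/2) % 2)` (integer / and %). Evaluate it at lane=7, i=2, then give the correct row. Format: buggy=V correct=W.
`(lane % 4) + 8*((i/2) % 2)`[7,2]⇒11
lane 7⇒7/4=1, 7 mod 4=3
i=2  r:1+8⇒9  c:2·3+0⇒6
row: 11 vs 9

buggy=11 correct=9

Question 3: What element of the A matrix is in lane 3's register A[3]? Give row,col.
lane 3: G=0 (3/4), T=3 (3%4)
i=3: r=0+8=8, c=3*2+1=7

8,7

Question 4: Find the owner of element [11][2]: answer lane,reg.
r: 11->gid=3,r8=1  c: 2->tid=1,i&1=0
L=3*4+1=13  i=1*2+0=2

13,2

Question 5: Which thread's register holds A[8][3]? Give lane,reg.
1,3

r: 8->gid=0,r8=1  c: 3->tid=1,i&1=1
L=0*4+1=1  i=1*2+1=3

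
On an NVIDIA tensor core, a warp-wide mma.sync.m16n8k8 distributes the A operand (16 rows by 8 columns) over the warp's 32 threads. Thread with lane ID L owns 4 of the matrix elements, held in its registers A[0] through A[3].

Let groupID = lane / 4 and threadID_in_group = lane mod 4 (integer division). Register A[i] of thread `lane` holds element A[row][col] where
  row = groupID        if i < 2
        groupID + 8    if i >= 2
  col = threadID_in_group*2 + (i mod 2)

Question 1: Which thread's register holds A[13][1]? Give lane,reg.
r: 13->gid=5,r8=1  c: 1->tid=0,i&1=1
L=5*4+0=20  i=1*2+1=3

20,3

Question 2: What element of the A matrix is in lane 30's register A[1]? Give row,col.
30: g=7,t=2
[1] (7+0,2*2+1) = (7,5)

7,5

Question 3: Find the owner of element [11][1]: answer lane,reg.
r=11⇒gr=3,Rb=1  c=1⇒th=0,odd=1
L=3*4+0=12  i=1*2+1=3

12,3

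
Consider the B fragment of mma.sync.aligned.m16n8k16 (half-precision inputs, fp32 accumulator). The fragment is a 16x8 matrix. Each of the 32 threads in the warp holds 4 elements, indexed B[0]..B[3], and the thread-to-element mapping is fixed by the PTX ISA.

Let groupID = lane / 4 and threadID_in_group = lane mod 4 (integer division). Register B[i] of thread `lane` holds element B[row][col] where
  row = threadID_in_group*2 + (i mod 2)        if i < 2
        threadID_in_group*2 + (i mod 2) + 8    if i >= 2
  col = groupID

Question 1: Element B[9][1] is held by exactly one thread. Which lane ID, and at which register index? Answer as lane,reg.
4,3

c=1->g=1  r=9->rb=1,t=0,b0=1
L=1*4+0=4  i=1*2+1=3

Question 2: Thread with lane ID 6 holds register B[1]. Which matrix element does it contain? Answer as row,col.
L=6=>grp=6>>2=1, tig=6&3=2
[1]=>row 2·2+1+0=5  col grp=1

5,1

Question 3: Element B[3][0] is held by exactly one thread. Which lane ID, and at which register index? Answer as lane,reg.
1,1

c=0->g=0  r=3->rb=0,t=1,b0=1
L=0*4+1=1  i=0*2+1=1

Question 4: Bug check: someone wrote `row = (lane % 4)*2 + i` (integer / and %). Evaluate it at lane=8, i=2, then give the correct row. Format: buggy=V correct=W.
`(lane % 4)*2 + i`[8,2]->2
lane 8->8/4=2, 8 mod 4=0
i=2  r:2·0+0+8->8  c:2
row: 2 vs 8

buggy=2 correct=8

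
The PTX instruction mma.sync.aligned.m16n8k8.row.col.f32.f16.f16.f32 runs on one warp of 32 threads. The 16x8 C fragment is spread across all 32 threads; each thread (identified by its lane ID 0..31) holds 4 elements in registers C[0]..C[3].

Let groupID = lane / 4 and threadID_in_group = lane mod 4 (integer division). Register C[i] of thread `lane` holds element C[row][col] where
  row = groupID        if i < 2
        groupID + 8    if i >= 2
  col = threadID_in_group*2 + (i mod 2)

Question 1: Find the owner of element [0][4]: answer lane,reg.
r: 0->gid=0,r8=0  c: 4->tid=2,i&1=0
L=0*4+2=2  i=0*2+0=0

2,0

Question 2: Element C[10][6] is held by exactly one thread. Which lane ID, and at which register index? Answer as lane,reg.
r: 10->gid=2,r8=1  c: 6->tid=3,i&1=0
L=2*4+3=11  i=1*2+0=2

11,2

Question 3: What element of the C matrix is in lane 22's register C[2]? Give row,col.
13,4

lane 22⇒22/4=5, 22 mod 4=2
i=2  r:5+8⇒13  c:2·2+0⇒4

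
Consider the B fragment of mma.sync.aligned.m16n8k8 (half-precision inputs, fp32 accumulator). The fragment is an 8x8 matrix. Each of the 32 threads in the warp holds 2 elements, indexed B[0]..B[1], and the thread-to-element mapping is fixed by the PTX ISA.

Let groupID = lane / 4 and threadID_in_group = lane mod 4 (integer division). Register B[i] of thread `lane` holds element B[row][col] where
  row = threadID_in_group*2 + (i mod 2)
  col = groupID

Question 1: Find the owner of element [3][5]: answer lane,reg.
c:5=>grp=5  r:3=>tig=1,lo=1
L=5*4+1=21  i=1=1

21,1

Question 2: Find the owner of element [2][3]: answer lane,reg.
13,0

c: 3->gid=3  r: 2->tid=1,i&1=0
L=3*4+1=13  i=0=0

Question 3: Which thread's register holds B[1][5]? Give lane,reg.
c=5⇒gr=5  r=1⇒th=0,odd=1
L=5*4+0=20  i=1=1

20,1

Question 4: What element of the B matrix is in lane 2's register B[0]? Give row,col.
4,0

L=2->g=2>>2=0, t=2&3=2
[0]->row 2·2+0=4  col g=0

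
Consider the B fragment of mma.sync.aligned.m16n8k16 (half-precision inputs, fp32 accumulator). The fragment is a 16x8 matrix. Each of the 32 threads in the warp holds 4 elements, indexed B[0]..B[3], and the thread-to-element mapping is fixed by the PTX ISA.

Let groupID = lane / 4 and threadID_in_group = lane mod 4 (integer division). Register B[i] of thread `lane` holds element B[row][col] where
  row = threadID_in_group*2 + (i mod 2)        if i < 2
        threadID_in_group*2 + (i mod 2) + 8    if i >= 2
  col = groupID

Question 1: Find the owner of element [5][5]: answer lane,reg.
22,1

c=5→G=5  r=5→rhi=0,T=2,p=1
L=5*4+2=22  i=0*2+1=1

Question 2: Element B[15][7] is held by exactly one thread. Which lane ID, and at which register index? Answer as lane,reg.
31,3

c=7->g=7  r=15->rb=1,t=3,b0=1
L=7*4+3=31  i=1*2+1=3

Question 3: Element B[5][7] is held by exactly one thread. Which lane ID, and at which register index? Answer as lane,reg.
30,1

c: 7->gid=7  r: 5->r8=0,tid=2,i&1=1
L=7*4+2=30  i=0*2+1=1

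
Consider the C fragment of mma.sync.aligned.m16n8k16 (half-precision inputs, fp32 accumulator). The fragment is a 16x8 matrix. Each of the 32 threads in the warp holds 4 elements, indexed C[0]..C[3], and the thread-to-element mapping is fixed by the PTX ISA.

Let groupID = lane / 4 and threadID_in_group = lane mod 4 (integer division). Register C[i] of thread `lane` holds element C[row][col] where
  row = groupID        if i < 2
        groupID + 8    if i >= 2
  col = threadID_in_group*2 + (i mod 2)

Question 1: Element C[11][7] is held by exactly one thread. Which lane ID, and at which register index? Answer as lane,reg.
15,3

r: 11->gid=3,r8=1  c: 7->tid=3,i&1=1
L=3*4+3=15  i=1*2+1=3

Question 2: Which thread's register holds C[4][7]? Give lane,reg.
19,1

r:4=>grp=4,rB=0  c:7=>tig=3,lo=1
L=4*4+3=19  i=0*2+1=1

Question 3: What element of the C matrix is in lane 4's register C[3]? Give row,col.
L=4=>grp=4>>2=1, tig=4&3=0
[3]=>row 1+8=9  col 0·2+1=1

9,1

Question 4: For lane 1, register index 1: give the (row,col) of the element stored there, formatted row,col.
0,3

lane 1: g=0 (1/4), t=1 (1%4)
i=1: r=0+0=0, c=1*2+1=3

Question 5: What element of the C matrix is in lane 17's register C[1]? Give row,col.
4,3

lane 17: g=4 (17/4), t=1 (17%4)
i=1: r=4+0=4, c=1*2+1=3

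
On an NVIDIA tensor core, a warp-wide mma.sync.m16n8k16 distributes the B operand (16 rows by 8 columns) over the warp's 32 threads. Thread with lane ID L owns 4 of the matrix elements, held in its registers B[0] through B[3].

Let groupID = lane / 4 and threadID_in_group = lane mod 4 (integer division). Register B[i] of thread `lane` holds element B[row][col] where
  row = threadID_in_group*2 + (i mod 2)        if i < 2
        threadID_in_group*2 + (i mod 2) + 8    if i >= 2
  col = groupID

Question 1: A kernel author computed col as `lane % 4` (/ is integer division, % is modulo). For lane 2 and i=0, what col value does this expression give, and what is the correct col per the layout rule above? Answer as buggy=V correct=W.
`lane % 4`[2,0]->2
L=2->g=2>>2=0, t=2&3=2
[0]->row 2·2+0+0=4  col g=0
col: 2 vs 0

buggy=2 correct=0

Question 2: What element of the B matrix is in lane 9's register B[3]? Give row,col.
11,2

L=9->g=9>>2=2, t=9&3=1
[3]->row 1·2+1+8=11  col g=2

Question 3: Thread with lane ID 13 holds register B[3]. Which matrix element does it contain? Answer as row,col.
11,3

13: g=3,t=1
[3] (1*2+1+8,3) = (11,3)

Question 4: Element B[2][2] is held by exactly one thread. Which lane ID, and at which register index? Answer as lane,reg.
c=2→G=2  r=2→rhi=0,T=1,p=0
L=2*4+1=9  i=0*2+0=0

9,0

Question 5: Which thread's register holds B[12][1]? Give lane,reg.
c=1→G=1  r=12→rhi=1,T=2,p=0
L=1*4+2=6  i=1*2+0=2

6,2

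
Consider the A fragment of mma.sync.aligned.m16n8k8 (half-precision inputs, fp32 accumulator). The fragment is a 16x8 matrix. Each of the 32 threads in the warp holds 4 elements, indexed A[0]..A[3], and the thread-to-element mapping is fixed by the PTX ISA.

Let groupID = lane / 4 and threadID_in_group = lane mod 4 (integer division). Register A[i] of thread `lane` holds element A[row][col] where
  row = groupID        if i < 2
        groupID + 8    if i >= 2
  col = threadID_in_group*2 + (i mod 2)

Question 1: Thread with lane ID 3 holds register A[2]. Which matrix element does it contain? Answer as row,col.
8,6

lane 3->3/4=0, 3 mod 4=3
i=2  r:0+8->8  c:2·3+0->6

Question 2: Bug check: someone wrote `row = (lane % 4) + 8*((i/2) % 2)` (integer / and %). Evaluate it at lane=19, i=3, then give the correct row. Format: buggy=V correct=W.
`(lane % 4) + 8*((i/2) % 2)`[19,3]=>11
lane 19=>19/4=4, 19 mod 4=3
i=3  r:4+8=>12  c:2·3+1=>7
row: 11 vs 12

buggy=11 correct=12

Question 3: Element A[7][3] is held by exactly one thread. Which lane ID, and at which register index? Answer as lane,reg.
29,1

r=7→G=7,rhi=0  c=3→T=1,p=1
L=7*4+1=29  i=0*2+1=1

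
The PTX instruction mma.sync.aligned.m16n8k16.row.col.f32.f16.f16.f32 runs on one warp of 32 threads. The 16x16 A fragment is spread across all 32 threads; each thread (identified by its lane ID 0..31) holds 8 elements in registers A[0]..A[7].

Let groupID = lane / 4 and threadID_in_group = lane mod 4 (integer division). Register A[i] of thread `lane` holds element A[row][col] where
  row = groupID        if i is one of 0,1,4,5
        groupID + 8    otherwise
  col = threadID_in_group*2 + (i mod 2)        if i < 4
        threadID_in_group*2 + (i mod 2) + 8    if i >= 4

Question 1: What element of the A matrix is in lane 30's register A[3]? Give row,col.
15,5

30: gid=7,tid=2
[3] (7+8,2*2+1+0) = (15,5)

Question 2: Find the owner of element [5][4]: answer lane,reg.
22,0

r=5⇒gr=5,Rb=0  c=4⇒Cb=0,th=2,odd=0
L=5*4+2=22  i=0*4+0*2+0=0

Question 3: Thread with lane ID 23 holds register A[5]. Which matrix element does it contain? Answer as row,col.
lane 23→23/4=5, 23 mod 4=3
i=5  r:5+0→5  c:2·3+1+8→15

5,15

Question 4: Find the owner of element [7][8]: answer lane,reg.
28,4

r=7->g=7,rb=0  c=8->cb=1,t=0,b0=0
L=7*4+0=28  i=1*4+0*2+0=4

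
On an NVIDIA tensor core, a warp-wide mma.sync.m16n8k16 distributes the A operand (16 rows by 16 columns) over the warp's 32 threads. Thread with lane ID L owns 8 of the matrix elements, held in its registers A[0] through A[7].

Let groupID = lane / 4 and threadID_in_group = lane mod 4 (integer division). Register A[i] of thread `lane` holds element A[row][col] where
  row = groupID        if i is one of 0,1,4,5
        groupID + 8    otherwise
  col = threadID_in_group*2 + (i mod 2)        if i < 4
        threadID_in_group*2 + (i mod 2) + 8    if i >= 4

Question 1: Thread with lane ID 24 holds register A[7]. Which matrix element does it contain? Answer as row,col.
14,9

L=24→G=24>>2=6, T=24&3=0
[7]→row 6+8=14  col 0·2+1+8=9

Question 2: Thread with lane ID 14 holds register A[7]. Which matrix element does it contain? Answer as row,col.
lane 14: G=3 (14/4), T=2 (14%4)
i=7: r=3+8=11, c=2*2+1+8=13

11,13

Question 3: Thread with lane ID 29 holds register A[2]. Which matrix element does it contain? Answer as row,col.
29: gid=7,tid=1
[2] (7+8,1*2+0+0) = (15,2)

15,2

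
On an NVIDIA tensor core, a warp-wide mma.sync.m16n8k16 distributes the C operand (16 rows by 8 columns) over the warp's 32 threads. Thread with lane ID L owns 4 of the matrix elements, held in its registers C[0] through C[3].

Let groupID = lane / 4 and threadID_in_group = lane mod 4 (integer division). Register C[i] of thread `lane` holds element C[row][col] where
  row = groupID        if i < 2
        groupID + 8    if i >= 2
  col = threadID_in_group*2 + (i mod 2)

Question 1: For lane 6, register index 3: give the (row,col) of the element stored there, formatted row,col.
6: gr=1,th=2
[3] (1+8,2*2+1) = (9,5)

9,5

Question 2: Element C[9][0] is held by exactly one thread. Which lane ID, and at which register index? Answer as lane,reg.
4,2

r=9→G=1,rhi=1  c=0→T=0,p=0
L=1*4+0=4  i=1*2+0=2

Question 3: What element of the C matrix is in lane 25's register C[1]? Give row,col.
6,3

L=25⇒gr=25>>2=6, th=25&3=1
[1]⇒row 6+0=6  col 1·2+1=3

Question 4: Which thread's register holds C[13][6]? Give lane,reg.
r:13=>grp=5,rB=1  c:6=>tig=3,lo=0
L=5*4+3=23  i=1*2+0=2

23,2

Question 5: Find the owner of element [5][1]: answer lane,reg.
r: 5->gid=5,r8=0  c: 1->tid=0,i&1=1
L=5*4+0=20  i=0*2+1=1

20,1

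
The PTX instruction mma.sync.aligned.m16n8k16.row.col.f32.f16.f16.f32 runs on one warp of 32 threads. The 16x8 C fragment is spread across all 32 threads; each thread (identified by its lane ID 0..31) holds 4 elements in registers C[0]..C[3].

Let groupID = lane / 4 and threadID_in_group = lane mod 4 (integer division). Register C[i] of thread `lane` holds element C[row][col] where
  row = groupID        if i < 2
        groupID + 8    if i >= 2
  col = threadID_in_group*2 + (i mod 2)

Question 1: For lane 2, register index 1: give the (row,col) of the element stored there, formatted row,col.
lane 2: grp=0 (2/4), tig=2 (2%4)
i=1: r=0+0=0, c=2*2+1=5

0,5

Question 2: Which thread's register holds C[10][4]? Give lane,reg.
r=10->g=2,rb=1  c=4->t=2,b0=0
L=2*4+2=10  i=1*2+0=2

10,2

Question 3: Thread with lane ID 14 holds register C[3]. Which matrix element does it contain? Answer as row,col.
11,5

L=14→G=14>>2=3, T=14&3=2
[3]→row 3+8=11  col 2·2+1=5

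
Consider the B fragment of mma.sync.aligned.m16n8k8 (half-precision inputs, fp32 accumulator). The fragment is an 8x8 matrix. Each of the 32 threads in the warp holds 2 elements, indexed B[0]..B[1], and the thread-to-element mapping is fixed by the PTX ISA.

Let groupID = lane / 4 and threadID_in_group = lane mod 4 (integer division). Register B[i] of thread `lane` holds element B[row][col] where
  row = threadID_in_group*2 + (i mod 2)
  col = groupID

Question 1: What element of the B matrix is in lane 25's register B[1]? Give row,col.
lane 25->25/4=6, 25 mod 4=1
i=1  r:2·1+1->3  c:6

3,6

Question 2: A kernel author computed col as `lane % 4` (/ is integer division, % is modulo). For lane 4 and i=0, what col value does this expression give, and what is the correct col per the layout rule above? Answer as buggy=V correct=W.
`lane % 4`[4,0]->0
lane 4->4/4=1, 4 mod 4=0
i=0  r:2·0+0->0  c:1
col: 0 vs 1

buggy=0 correct=1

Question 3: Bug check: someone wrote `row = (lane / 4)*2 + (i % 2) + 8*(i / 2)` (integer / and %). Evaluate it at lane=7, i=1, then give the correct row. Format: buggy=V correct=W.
buggy=3 correct=7

`(lane / 4)*2 + (i % 2) + 8*(i / 2)`[7,1]->3
lane 7->7/4=1, 7 mod 4=3
i=1  r:2·3+1->7  c:1
row: 3 vs 7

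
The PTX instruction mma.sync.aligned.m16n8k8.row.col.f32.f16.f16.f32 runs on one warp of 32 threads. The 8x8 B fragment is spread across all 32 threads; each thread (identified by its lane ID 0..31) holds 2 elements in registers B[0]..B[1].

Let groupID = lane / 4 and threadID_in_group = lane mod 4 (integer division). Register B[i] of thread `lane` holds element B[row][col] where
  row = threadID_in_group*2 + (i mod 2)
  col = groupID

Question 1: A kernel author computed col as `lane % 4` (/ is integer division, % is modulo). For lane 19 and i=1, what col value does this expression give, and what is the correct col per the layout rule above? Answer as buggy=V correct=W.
buggy=3 correct=4

`lane % 4`[19,1]->3
L=19->g=19>>2=4, t=19&3=3
[1]->row 3·2+1=7  col g=4
col: 3 vs 4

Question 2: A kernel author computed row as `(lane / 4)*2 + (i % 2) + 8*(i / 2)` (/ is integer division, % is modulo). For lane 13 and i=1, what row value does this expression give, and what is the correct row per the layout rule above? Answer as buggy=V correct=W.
`(lane / 4)*2 + (i % 2) + 8*(i / 2)`[13,1]->7
lane 13: gid=3 (13/4), tid=1 (13%4)
i=1: r=1*2+1=3, c=gid=3
row: 7 vs 3

buggy=7 correct=3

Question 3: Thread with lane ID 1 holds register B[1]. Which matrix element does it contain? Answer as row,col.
3,0

1: g=0,t=1
[1] (1*2+1,0) = (3,0)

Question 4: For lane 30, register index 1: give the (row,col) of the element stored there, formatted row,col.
5,7

30: gid=7,tid=2
[1] (2*2+1,7) = (5,7)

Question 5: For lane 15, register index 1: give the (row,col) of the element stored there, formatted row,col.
7,3

L=15->g=15>>2=3, t=15&3=3
[1]->row 3·2+1=7  col g=3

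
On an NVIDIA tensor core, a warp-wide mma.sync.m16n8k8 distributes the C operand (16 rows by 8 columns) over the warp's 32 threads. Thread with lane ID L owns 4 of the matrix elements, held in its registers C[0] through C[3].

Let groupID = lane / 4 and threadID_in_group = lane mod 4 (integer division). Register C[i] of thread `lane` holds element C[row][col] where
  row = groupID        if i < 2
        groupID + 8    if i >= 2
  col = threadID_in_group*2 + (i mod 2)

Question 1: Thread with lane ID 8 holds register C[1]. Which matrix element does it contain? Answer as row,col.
8: gr=2,th=0
[1] (2+0,0*2+1) = (2,1)

2,1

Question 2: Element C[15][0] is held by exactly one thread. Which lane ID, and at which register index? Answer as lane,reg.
28,2

r: 15->gid=7,r8=1  c: 0->tid=0,i&1=0
L=7*4+0=28  i=1*2+0=2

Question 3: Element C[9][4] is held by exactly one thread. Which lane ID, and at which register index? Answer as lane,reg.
r: 9->gid=1,r8=1  c: 4->tid=2,i&1=0
L=1*4+2=6  i=1*2+0=2

6,2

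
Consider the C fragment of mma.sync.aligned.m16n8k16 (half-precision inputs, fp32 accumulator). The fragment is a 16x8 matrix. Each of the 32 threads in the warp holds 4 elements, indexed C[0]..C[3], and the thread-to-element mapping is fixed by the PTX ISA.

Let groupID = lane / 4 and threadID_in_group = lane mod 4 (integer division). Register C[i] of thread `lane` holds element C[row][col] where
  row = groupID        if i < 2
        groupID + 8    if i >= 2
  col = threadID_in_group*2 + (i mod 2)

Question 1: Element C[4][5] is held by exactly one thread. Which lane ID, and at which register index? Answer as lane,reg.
18,1

r:4=>grp=4,rB=0  c:5=>tig=2,lo=1
L=4*4+2=18  i=0*2+1=1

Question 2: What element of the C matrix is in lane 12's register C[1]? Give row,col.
3,1

12: grp=3,tig=0
[1] (3+0,0*2+1) = (3,1)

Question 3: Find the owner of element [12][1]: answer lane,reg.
r=12->g=4,rb=1  c=1->t=0,b0=1
L=4*4+0=16  i=1*2+1=3

16,3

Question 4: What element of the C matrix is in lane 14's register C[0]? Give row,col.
3,4

lane 14: grp=3 (14/4), tig=2 (14%4)
i=0: r=3+0=3, c=2*2+0=4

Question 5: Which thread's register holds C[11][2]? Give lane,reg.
r=11⇒gr=3,Rb=1  c=2⇒th=1,odd=0
L=3*4+1=13  i=1*2+0=2

13,2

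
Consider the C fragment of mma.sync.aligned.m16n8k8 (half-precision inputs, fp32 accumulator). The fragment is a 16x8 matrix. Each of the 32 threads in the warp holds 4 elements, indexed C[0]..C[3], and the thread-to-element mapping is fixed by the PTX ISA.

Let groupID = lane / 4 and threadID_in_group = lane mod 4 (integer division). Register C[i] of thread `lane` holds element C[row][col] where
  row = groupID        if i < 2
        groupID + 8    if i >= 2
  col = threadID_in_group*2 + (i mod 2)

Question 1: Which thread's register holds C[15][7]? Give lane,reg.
31,3

r:15=>grp=7,rB=1  c:7=>tig=3,lo=1
L=7*4+3=31  i=1*2+1=3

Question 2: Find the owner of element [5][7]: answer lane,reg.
23,1

r=5->g=5,rb=0  c=7->t=3,b0=1
L=5*4+3=23  i=0*2+1=1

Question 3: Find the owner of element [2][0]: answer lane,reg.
r=2→G=2,rhi=0  c=0→T=0,p=0
L=2*4+0=8  i=0*2+0=0

8,0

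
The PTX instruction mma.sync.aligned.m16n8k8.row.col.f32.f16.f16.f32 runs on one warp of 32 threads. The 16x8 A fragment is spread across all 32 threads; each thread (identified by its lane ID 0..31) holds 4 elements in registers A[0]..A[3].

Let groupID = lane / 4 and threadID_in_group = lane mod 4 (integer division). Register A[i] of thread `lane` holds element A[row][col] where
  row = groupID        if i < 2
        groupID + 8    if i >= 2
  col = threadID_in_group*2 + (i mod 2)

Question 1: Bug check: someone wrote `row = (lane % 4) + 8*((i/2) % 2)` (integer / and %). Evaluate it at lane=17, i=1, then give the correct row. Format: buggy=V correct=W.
`(lane % 4) + 8*((i/2) % 2)`[17,1]→1
lane 17→17/4=4, 17 mod 4=1
i=1  r:4+0→4  c:2·1+1→3
row: 1 vs 4

buggy=1 correct=4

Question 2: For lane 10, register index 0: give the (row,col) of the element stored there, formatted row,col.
2,4

10: gid=2,tid=2
[0] (2+0,2*2+0) = (2,4)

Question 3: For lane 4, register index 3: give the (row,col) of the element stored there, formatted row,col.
lane 4: g=1 (4/4), t=0 (4%4)
i=3: r=1+8=9, c=0*2+1=1

9,1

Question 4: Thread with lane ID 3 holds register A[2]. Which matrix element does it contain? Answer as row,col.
8,6

lane 3→3/4=0, 3 mod 4=3
i=2  r:0+8→8  c:2·3+0→6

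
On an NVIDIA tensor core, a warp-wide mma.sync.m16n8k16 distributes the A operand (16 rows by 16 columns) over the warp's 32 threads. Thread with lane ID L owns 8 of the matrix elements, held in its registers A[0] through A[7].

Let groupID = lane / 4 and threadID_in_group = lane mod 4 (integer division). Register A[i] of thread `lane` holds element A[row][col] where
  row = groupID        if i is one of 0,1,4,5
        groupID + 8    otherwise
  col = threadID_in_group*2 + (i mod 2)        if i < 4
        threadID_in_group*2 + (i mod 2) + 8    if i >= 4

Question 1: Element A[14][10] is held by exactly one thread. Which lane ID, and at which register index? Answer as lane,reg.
r=14⇒gr=6,Rb=1  c=10⇒Cb=1,th=1,odd=0
L=6*4+1=25  i=1*4+1*2+0=6

25,6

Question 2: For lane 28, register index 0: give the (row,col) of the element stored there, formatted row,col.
28: gr=7,th=0
[0] (7+0,0*2+0+0) = (7,0)

7,0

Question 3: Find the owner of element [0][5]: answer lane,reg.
r: 0->gid=0,r8=0  c: 5->c8=0,tid=2,i&1=1
L=0*4+2=2  i=0*4+0*2+1=1

2,1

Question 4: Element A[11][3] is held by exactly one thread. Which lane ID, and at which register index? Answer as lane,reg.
13,3

r: 11->gid=3,r8=1  c: 3->c8=0,tid=1,i&1=1
L=3*4+1=13  i=0*4+1*2+1=3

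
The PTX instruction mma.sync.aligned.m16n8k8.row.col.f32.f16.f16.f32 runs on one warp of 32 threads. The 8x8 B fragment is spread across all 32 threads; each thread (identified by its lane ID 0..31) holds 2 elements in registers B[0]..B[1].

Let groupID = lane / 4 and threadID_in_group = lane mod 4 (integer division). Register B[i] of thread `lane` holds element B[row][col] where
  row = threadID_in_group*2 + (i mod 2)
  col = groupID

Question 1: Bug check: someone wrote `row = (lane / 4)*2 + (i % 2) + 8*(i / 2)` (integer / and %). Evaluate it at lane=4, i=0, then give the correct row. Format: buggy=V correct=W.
buggy=2 correct=0

`(lane / 4)*2 + (i % 2) + 8*(i / 2)`[4,0]=>2
lane 4: grp=1 (4/4), tig=0 (4%4)
i=0: r=0*2+0=0, c=grp=1
row: 2 vs 0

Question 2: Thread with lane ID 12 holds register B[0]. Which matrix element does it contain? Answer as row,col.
0,3

lane 12: G=3 (12/4), T=0 (12%4)
i=0: r=0*2+0=0, c=G=3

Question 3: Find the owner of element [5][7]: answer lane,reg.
30,1

c=7→G=7  r=5→T=2,p=1
L=7*4+2=30  i=1=1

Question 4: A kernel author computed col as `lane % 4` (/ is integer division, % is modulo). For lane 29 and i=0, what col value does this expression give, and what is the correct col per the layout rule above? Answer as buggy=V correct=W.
`lane % 4`[29,0]→1
L=29→G=29>>2=7, T=29&3=1
[0]→row 1·2+0=2  col G=7
col: 1 vs 7

buggy=1 correct=7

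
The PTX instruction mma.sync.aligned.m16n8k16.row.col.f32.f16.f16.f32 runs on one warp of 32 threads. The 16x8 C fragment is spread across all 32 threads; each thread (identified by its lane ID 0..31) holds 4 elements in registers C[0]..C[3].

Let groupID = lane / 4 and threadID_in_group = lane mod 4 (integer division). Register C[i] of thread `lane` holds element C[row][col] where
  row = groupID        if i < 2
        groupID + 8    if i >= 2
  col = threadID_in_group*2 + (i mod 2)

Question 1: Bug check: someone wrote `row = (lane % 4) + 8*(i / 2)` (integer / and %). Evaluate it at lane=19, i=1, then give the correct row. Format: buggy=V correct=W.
buggy=3 correct=4

`(lane % 4) + 8*(i / 2)`[19,1]->3
lane 19: gid=4 (19/4), tid=3 (19%4)
i=1: r=4+0=4, c=3*2+1=7
row: 3 vs 4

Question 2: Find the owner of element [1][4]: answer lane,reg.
r=1->g=1,rb=0  c=4->t=2,b0=0
L=1*4+2=6  i=0*2+0=0

6,0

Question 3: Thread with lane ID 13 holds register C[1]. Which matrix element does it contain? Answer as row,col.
3,3

13: gr=3,th=1
[1] (3+0,1*2+1) = (3,3)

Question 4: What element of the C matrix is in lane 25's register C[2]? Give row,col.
14,2

L=25→G=25>>2=6, T=25&3=1
[2]→row 6+8=14  col 1·2+0=2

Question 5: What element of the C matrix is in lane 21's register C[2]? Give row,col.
21: gid=5,tid=1
[2] (5+8,1*2+0) = (13,2)

13,2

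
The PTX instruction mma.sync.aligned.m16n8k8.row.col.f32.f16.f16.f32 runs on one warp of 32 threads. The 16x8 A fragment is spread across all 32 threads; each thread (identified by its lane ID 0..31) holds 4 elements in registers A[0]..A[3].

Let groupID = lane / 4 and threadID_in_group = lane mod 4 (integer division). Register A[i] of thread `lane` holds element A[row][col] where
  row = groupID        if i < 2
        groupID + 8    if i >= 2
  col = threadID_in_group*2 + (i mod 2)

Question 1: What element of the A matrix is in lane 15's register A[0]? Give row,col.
L=15⇒gr=15>>2=3, th=15&3=3
[0]⇒row 3+0=3  col 3·2+0=6

3,6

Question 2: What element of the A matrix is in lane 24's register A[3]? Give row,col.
14,1

L=24⇒gr=24>>2=6, th=24&3=0
[3]⇒row 6+8=14  col 0·2+1=1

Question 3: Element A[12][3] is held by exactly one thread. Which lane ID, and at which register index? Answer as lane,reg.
17,3

r=12->g=4,rb=1  c=3->t=1,b0=1
L=4*4+1=17  i=1*2+1=3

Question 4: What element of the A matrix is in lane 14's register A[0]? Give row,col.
lane 14->14/4=3, 14 mod 4=2
i=0  r:3+0->3  c:2·2+0->4

3,4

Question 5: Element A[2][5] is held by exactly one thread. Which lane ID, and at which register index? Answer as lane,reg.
r:2=>grp=2,rB=0  c:5=>tig=2,lo=1
L=2*4+2=10  i=0*2+1=1

10,1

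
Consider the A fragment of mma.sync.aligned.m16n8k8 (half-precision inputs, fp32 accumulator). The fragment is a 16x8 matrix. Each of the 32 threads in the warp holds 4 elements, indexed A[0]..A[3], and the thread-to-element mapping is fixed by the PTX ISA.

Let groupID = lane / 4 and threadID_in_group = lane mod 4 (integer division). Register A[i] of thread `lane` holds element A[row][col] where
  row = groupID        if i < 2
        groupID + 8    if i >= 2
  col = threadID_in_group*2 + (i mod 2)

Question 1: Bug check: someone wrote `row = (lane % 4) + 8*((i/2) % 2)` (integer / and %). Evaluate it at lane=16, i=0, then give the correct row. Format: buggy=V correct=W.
`(lane % 4) + 8*((i/2) % 2)`[16,0]=>0
L=16=>grp=16>>2=4, tig=16&3=0
[0]=>row 4+0=4  col 0·2+0=0
row: 0 vs 4

buggy=0 correct=4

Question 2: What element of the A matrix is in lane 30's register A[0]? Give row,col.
7,4

lane 30: gr=7 (30/4), th=2 (30%4)
i=0: r=7+0=7, c=2*2+0=4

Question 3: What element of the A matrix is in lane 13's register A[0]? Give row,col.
lane 13->13/4=3, 13 mod 4=1
i=0  r:3+0->3  c:2·1+0->2

3,2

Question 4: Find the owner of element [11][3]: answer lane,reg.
13,3

r: 11->gid=3,r8=1  c: 3->tid=1,i&1=1
L=3*4+1=13  i=1*2+1=3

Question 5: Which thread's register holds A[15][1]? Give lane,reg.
28,3

r=15⇒gr=7,Rb=1  c=1⇒th=0,odd=1
L=7*4+0=28  i=1*2+1=3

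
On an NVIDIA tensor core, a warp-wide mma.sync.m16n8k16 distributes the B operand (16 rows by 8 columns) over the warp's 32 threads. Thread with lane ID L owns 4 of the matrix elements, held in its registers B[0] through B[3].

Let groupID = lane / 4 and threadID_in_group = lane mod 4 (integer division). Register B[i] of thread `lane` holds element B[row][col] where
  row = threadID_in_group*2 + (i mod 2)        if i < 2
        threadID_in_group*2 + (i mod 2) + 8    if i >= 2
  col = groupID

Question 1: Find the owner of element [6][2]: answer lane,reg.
c:2=>grp=2  r:6=>rB=0,tig=3,lo=0
L=2*4+3=11  i=0*2+0=0

11,0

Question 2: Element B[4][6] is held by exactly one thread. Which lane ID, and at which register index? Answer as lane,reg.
26,0

c: 6->gid=6  r: 4->r8=0,tid=2,i&1=0
L=6*4+2=26  i=0*2+0=0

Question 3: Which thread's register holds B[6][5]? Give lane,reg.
c=5->g=5  r=6->rb=0,t=3,b0=0
L=5*4+3=23  i=0*2+0=0

23,0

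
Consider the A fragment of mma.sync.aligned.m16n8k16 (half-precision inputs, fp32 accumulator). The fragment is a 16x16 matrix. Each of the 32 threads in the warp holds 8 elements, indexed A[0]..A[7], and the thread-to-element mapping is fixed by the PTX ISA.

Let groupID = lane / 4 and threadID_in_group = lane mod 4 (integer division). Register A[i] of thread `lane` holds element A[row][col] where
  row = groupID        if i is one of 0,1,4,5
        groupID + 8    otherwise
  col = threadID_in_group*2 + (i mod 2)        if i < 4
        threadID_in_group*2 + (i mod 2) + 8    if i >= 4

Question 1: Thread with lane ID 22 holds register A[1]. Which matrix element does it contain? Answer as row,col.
lane 22→22/4=5, 22 mod 4=2
i=1  r:5+0→5  c:2·2+1+0→5

5,5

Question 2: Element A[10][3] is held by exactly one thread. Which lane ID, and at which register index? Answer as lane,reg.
r: 10->gid=2,r8=1  c: 3->c8=0,tid=1,i&1=1
L=2*4+1=9  i=0*4+1*2+1=3

9,3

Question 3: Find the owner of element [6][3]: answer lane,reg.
25,1

r=6->g=6,rb=0  c=3->cb=0,t=1,b0=1
L=6*4+1=25  i=0*4+0*2+1=1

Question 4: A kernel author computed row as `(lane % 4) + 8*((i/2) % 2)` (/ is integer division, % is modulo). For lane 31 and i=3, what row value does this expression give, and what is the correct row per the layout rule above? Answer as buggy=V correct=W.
buggy=11 correct=15

`(lane % 4) + 8*((i/2) % 2)`[31,3]→11
31: G=7,T=3
[3] (7+8,3*2+1+0) = (15,7)
row: 11 vs 15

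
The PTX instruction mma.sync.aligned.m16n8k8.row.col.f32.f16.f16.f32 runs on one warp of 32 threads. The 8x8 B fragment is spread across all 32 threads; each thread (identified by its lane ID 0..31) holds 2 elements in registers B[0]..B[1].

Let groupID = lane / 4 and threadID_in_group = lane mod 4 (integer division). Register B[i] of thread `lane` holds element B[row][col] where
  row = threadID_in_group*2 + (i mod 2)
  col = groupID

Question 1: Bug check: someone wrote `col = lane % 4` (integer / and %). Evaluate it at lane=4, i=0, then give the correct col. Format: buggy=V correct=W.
buggy=0 correct=1

`lane % 4`[4,0]=>0
lane 4: grp=1 (4/4), tig=0 (4%4)
i=0: r=0*2+0=0, c=grp=1
col: 0 vs 1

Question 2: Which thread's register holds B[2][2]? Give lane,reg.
9,0

c=2->g=2  r=2->t=1,b0=0
L=2*4+1=9  i=0=0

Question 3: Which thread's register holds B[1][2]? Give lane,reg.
8,1

c: 2->gid=2  r: 1->tid=0,i&1=1
L=2*4+0=8  i=1=1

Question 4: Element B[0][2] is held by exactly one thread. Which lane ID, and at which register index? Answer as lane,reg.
8,0

c=2⇒gr=2  r=0⇒th=0,odd=0
L=2*4+0=8  i=0=0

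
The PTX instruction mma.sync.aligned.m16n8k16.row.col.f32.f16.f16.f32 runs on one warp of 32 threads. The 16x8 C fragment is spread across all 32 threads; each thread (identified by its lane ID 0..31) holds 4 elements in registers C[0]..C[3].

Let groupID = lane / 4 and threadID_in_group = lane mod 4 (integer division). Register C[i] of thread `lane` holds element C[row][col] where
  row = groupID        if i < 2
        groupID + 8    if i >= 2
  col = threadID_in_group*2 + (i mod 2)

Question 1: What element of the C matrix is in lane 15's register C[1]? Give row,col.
lane 15=>15/4=3, 15 mod 4=3
i=1  r:3+0=>3  c:2·3+1=>7

3,7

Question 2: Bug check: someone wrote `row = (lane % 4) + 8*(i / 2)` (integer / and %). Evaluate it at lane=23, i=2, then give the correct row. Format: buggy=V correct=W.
`(lane % 4) + 8*(i / 2)`[23,2]=>11
23: grp=5,tig=3
[2] (5+8,3*2+0) = (13,6)
row: 11 vs 13

buggy=11 correct=13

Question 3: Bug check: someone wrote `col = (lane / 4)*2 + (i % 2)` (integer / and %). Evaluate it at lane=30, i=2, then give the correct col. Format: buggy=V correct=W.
buggy=14 correct=4

`(lane / 4)*2 + (i % 2)`[30,2]->14
30: gid=7,tid=2
[2] (7+8,2*2+0) = (15,4)
col: 14 vs 4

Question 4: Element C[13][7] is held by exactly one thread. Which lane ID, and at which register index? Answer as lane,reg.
23,3

r:13=>grp=5,rB=1  c:7=>tig=3,lo=1
L=5*4+3=23  i=1*2+1=3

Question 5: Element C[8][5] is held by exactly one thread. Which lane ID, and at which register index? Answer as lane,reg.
2,3

r: 8->gid=0,r8=1  c: 5->tid=2,i&1=1
L=0*4+2=2  i=1*2+1=3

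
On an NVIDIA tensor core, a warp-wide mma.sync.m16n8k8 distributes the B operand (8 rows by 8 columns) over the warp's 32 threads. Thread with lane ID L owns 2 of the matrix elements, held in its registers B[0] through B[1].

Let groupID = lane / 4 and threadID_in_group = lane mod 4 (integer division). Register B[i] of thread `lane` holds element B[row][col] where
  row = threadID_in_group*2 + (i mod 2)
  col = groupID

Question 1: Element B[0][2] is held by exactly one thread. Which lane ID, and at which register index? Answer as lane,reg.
8,0

c: 2->gid=2  r: 0->tid=0,i&1=0
L=2*4+0=8  i=0=0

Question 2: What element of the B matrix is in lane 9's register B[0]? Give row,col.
L=9->g=9>>2=2, t=9&3=1
[0]->row 1·2+0=2  col g=2

2,2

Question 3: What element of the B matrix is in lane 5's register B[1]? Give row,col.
3,1

lane 5=>5/4=1, 5 mod 4=1
i=1  r:2·1+1=>3  c:1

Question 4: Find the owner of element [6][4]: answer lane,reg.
19,0

c=4->g=4  r=6->t=3,b0=0
L=4*4+3=19  i=0=0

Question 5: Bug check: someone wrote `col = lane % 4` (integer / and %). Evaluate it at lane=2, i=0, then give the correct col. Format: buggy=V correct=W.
`lane % 4`[2,0]->2
lane 2: gid=0 (2/4), tid=2 (2%4)
i=0: r=2*2+0=4, c=gid=0
col: 2 vs 0

buggy=2 correct=0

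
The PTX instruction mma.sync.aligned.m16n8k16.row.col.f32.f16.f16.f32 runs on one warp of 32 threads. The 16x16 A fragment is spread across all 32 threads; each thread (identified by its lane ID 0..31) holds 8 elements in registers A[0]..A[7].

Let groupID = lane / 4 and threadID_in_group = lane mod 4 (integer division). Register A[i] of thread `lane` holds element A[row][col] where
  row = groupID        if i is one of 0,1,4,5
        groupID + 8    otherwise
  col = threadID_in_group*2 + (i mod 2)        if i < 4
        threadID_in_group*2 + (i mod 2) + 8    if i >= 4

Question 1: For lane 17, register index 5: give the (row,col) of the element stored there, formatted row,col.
4,11

L=17=>grp=17>>2=4, tig=17&3=1
[5]=>row 4+0=4  col 1·2+1+8=11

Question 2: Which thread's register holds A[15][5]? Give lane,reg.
30,3

r=15→G=7,rhi=1  c=5→chi=0,T=2,p=1
L=7*4+2=30  i=0*4+1*2+1=3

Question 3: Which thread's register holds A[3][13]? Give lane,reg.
r=3⇒gr=3,Rb=0  c=13⇒Cb=1,th=2,odd=1
L=3*4+2=14  i=1*4+0*2+1=5

14,5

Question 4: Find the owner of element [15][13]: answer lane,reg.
r=15⇒gr=7,Rb=1  c=13⇒Cb=1,th=2,odd=1
L=7*4+2=30  i=1*4+1*2+1=7

30,7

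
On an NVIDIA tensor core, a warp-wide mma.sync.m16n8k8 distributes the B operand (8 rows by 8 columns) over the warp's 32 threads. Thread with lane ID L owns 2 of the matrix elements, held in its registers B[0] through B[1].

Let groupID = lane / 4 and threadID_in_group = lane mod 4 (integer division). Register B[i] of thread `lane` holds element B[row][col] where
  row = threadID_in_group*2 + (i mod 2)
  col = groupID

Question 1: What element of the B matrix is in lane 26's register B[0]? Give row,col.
lane 26: gr=6 (26/4), th=2 (26%4)
i=0: r=2*2+0=4, c=gr=6

4,6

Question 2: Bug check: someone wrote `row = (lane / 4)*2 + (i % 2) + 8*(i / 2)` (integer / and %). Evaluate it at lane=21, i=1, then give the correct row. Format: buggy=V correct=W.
`(lane / 4)*2 + (i % 2) + 8*(i / 2)`[21,1]->11
L=21->gid=21>>2=5, tid=21&3=1
[1]->row 1·2+1=3  col gid=5
row: 11 vs 3

buggy=11 correct=3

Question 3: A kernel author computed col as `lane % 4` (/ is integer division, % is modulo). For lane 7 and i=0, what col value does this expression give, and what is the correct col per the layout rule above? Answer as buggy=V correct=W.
buggy=3 correct=1

`lane % 4`[7,0]→3
lane 7→7/4=1, 7 mod 4=3
i=0  r:2·3+0→6  c:1
col: 3 vs 1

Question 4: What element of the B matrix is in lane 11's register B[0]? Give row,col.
L=11⇒gr=11>>2=2, th=11&3=3
[0]⇒row 3·2+0=6  col gr=2

6,2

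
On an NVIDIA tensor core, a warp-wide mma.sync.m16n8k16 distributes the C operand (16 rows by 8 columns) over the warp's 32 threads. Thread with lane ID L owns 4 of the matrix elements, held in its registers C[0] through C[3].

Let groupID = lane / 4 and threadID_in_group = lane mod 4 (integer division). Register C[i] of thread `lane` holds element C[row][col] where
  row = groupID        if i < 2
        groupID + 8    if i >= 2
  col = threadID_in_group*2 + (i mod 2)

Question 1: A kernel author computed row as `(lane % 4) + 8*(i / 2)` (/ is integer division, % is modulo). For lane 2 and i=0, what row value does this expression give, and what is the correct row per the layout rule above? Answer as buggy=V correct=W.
buggy=2 correct=0

`(lane % 4) + 8*(i / 2)`[2,0]⇒2
lane 2: gr=0 (2/4), th=2 (2%4)
i=0: r=0+0=0, c=2*2+0=4
row: 2 vs 0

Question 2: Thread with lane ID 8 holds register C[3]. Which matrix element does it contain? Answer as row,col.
10,1

lane 8: gr=2 (8/4), th=0 (8%4)
i=3: r=2+8=10, c=0*2+1=1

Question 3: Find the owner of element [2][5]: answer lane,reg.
10,1

r=2→G=2,rhi=0  c=5→T=2,p=1
L=2*4+2=10  i=0*2+1=1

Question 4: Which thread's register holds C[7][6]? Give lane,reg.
31,0

r=7->g=7,rb=0  c=6->t=3,b0=0
L=7*4+3=31  i=0*2+0=0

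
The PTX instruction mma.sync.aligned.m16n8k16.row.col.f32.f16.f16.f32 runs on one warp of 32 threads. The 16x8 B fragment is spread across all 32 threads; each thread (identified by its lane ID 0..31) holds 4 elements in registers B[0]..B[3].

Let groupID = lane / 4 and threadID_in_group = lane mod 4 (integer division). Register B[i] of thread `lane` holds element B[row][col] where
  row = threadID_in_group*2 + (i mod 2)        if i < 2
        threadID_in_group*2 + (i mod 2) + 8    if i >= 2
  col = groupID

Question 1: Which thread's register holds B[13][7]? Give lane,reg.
30,3

c=7->g=7  r=13->rb=1,t=2,b0=1
L=7*4+2=30  i=1*2+1=3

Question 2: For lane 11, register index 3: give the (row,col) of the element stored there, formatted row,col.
15,2

lane 11->11/4=2, 11 mod 4=3
i=3  r:2·3+1+8->15  c:2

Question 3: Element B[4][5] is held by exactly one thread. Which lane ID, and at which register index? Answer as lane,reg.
c: 5->gid=5  r: 4->r8=0,tid=2,i&1=0
L=5*4+2=22  i=0*2+0=0

22,0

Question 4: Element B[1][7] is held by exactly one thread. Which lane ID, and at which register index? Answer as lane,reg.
c:7=>grp=7  r:1=>rB=0,tig=0,lo=1
L=7*4+0=28  i=0*2+1=1

28,1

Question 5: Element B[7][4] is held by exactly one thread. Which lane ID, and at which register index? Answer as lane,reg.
19,1

c=4->g=4  r=7->rb=0,t=3,b0=1
L=4*4+3=19  i=0*2+1=1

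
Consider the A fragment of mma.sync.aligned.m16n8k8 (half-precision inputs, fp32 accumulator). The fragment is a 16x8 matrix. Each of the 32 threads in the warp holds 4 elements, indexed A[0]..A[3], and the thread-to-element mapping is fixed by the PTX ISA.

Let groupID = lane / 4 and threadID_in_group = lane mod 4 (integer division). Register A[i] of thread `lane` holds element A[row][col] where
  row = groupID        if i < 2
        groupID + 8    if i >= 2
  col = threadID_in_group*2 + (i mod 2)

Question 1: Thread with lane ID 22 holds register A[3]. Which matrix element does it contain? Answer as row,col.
lane 22⇒22/4=5, 22 mod 4=2
i=3  r:5+8⇒13  c:2·2+1⇒5

13,5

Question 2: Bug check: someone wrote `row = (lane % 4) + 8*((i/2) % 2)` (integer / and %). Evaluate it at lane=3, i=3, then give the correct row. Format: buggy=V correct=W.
`(lane % 4) + 8*((i/2) % 2)`[3,3]->11
lane 3: gid=0 (3/4), tid=3 (3%4)
i=3: r=0+8=8, c=3*2+1=7
row: 11 vs 8

buggy=11 correct=8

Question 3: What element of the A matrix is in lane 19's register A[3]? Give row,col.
12,7

lane 19: grp=4 (19/4), tig=3 (19%4)
i=3: r=4+8=12, c=3*2+1=7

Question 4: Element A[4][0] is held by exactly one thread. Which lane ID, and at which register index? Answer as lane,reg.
16,0

r: 4->gid=4,r8=0  c: 0->tid=0,i&1=0
L=4*4+0=16  i=0*2+0=0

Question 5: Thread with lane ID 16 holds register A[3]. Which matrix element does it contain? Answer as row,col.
L=16->gid=16>>2=4, tid=16&3=0
[3]->row 4+8=12  col 0·2+1=1

12,1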